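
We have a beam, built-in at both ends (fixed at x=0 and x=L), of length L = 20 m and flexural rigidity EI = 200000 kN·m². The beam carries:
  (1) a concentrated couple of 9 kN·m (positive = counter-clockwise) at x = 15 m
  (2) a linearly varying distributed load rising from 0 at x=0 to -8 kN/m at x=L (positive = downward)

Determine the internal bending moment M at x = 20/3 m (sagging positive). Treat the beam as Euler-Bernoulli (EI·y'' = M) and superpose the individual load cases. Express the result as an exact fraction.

Load 1 — applied couple M₀=9 kN·m at a=15 m (b=L-a=5):
  M_1 = R_Ax - M_A  [x≤a] with R_A=81/160, M_A=45/16 = (81/160)·(20/3) - (45/16) = 9/16 kN·m
Load 2 — triangular load w₀=-8 kN/m (0→w₀ over full span):
  M_2 = 3w₀Lx/20 - w₀L²/30 - w₀x³/(6L) = 3·(-8)·20·(20/3)/20 - (-8)·20²/30 - (-8)·(20/3)³/(6·20) = -2720/81 kN·m
Superposition: M = Σ M_i = -42791/1296 kN·m ≈ -33.017747 kN·m

M(20/3) = -42791/1296 kN·m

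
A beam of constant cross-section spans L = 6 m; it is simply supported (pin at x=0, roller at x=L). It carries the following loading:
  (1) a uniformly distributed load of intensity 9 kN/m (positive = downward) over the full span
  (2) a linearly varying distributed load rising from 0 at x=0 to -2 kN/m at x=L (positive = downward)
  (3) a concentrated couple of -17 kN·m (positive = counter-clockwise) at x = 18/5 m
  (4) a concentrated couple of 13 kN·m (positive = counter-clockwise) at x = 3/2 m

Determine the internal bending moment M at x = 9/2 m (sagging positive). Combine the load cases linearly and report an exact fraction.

Load 1 — uniform load w=9 kN/m over full span:
  M_1 = wx(L-x)/2 = 9·(9/2)·(6-(9/2))/2 = 243/8 kN·m
Load 2 — triangular load w₀=-2 kN/m (0→w₀ over full span):
  M_2 = w₀Lx/6 - w₀x³/(6L) = (-2)·6·(9/2)/6 - (-2)·(9/2)³/(6·6) = -63/16 kN·m
Load 3 — applied couple M₀=-17 kN·m at a=18/5 m (b=L-a=12/5):
  M_3 = M₀x/L - M₀  [x>a] = (-17)·(9/2)/6 - (-17) = 17/4 kN·m
Load 4 — applied couple M₀=13 kN·m at a=3/2 m (b=L-a=9/2):
  M_4 = M₀x/L - M₀  [x>a] = 13·(9/2)/6 - 13 = -13/4 kN·m
Superposition: M = Σ M_i = 439/16 kN·m ≈ 27.437500 kN·m

M(9/2) = 439/16 kN·m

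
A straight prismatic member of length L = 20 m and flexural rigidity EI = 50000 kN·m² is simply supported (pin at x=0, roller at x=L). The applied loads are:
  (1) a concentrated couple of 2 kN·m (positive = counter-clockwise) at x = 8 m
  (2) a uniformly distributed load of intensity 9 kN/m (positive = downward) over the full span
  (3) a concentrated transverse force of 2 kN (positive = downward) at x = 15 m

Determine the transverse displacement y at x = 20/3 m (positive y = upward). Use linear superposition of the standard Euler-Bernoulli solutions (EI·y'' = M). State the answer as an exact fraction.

y(20/3) = -148243/450000 m

Load 1 — applied couple M₀=2 kN·m at a=8 m (b=L-a=12):
  y_1 = (M₀x³/(6L)+C₁x)/EI  [x≤a] with C₁=M₀(3b²-L²)/(6L)=8/15 = (2·(20/3)³/(6·20)+(8/15)·(20/3))/50000 = 43/253125 m
Load 2 — uniform load w=9 kN/m over full span:
  y_2 = -wx(L³-2Lx²+x³)/(24EI) = -9·(20/3)·(20³-2·20·(20/3)²+(20/3)³)/(24·50000) = -44/135 m
Load 3 — point force P=2 kN at a=15 m (b=L-a=5):
  y_3 = -Pbx(L²-b²-x²)/(6LEI)  [x≤a] = -2·5·(20/3)·(20²-5²-(20/3)²)/(6·20·50000) = -119/32400 m
Superposition: y = Σ y_i = -148243/450000 m ≈ -0.329429 m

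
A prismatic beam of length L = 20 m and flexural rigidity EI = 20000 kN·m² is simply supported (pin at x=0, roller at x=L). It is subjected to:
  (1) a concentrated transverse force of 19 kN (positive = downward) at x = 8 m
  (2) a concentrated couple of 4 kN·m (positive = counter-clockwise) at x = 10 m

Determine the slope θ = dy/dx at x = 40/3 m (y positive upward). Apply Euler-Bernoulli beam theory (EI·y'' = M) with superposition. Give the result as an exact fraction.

θ(40/3) = 5801/450000 rad

Load 1 — point force P=19 kN at a=8 m (b=L-a=12):
  θ_1 = -Pa(2L²-6Lx+3x²+a²)/(6LEI)  [x>a] = -19·8·(2·20²-6·20·(40/3)+3·(40/3)²+8²)/(6·20·20000) = 361/28125 rad
Load 2 — applied couple M₀=4 kN·m at a=10 m (b=L-a=10):
  θ_2 = (M₀x²/(2L)-M₀(x-a)+C₁)/EI  [x>a] with C₁=M₀(3b²-L²)/(6L)=-10/3 = (4·(40/3)²/(2·20)-4·((40/3)-10)+(-10/3))/20000 = 1/18000 rad
Superposition: θ = Σ θ_i = 5801/450000 rad ≈ 0.012891 rad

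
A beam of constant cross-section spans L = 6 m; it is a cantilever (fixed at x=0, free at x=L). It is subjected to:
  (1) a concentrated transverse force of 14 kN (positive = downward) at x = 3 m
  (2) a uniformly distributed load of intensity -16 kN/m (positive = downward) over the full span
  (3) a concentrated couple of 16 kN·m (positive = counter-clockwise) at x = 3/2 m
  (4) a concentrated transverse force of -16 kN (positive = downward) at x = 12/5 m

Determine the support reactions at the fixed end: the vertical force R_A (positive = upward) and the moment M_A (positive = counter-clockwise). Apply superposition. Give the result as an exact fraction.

R_A = -98 kN, M_A = -1502/5 kN·m

Load 1 — point force P=14 kN at a=3 m (b=L-a=3):
  R_A = P = 14 kN
  M_A = Pa = 14·3 = 42 kN·m
Load 2 — uniform load w=-16 kN/m over full span:
  R_A = wL = (-16)·6 = -96 kN
  M_A = wL²/2 = (-16)·6²/2 = -288 kN·m
Load 3 — applied couple M₀=16 kN·m at a=3/2 m (b=L-a=9/2):
  R_A = 0 kN
  M_A = -M₀ = -16 kN·m
Load 4 — point force P=-16 kN at a=12/5 m (b=L-a=18/5):
  R_A = P = (-16) = -16 kN
  M_A = Pa = (-16)·(12/5) = -192/5 kN·m
Superposition: R_A = -98 kN, M_A = -1502/5 kN·m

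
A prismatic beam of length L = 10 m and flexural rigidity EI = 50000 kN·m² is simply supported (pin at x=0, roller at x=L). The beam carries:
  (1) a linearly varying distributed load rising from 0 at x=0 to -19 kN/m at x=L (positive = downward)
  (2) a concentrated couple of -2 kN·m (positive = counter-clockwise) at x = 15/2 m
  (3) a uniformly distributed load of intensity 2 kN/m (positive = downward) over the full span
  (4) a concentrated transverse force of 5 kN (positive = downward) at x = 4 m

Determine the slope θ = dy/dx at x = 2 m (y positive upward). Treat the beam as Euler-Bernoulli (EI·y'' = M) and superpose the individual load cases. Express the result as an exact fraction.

θ(2) = 78367/18000000 rad

Load 1 — triangular load w₀=-19 kN/m (0→w₀ over full span):
  θ_1 = -w₀(7L⁴-30L²x²+15x⁴)/(360LEI) = -(-19)·(7·10⁴-30·10²·2²+15·2⁴)/(360·10·50000) = 1729/281250 rad
Load 2 — applied couple M₀=-2 kN·m at a=15/2 m (b=L-a=5/2):
  θ_2 = (M₀x²/(2L)+C₁)/EI  [x≤a] with C₁=M₀(3b²-L²)/(6L)=65/24 = ((-2)·2²/(2·10)+(65/24))/50000 = 277/6000000 rad
Load 3 — uniform load w=2 kN/m over full span:
  θ_3 = -w(L³-6Lx²+4x³)/(24EI) = -2·(10³-6·10·2²+4·2³)/(24·50000) = -33/25000 rad
Load 4 — point force P=5 kN at a=4 m (b=L-a=6):
  θ_4 = -Pb(L²-b²-3x²)/(6LEI)  [x≤a] = -5·6·(10²-6²-3·2²)/(6·10·50000) = -13/25000 rad
Superposition: θ = Σ θ_i = 78367/18000000 rad ≈ 0.004354 rad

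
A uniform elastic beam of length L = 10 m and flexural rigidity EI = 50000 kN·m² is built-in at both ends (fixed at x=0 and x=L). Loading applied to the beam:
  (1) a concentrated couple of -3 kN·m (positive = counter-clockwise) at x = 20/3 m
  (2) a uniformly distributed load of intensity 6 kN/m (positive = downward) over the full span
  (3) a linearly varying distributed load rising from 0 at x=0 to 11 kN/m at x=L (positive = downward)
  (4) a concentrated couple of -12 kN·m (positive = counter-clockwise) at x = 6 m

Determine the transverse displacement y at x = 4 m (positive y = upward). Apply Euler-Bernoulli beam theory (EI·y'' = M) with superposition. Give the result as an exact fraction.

y(4) = -11939/2343750 m

Load 1 — applied couple M₀=-3 kN·m at a=20/3 m (b=L-a=10/3):
  y_1 = (R_Ax³/6 - M_Ax²/2)/EI  [x≤a] with R_A=-2/5, M_A=-1 = ((-2/5)·4³/6 - (-1)·4²/2)/50000 = 7/93750 m
Load 2 — uniform load w=6 kN/m over full span:
  y_2 = -wx²(L-x)²/(24EI) = -6·4²·(10-4)²/(24·50000) = -9/3125 m
Load 3 — triangular load w₀=11 kN/m (0→w₀ over full span):
  y_3 = -w₀x²(L-x)²(x+2L)/(120LEI) = -11·4²·(10-4)²·(4+2·10)/(120·10·50000) = -198/78125 m
Load 4 — applied couple M₀=-12 kN·m at a=6 m (b=L-a=4):
  y_4 = (R_Ax³/6 - M_Ax²/2)/EI  [x≤a] with R_A=-216/125, M_A=-96/25 = ((-216/125)·4³/6 - (-96/25)·4²/2)/50000 = 96/390625 m
Superposition: y = Σ y_i = -11939/2343750 m ≈ -0.005094 m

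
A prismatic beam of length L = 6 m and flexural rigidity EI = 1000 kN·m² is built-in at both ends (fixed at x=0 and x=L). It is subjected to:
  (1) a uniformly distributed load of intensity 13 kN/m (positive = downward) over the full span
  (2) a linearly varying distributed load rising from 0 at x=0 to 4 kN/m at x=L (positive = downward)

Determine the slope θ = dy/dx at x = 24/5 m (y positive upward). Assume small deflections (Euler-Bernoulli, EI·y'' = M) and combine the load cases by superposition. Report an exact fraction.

Load 1 — uniform load w=13 kN/m over full span:
  θ_1 = -wx(L-x)(L-2x)/(12EI) = -13·(24/5)·(6-(24/5))·(6-2·(24/5))/(12·1000) = 351/15625 rad
Load 2 — triangular load w₀=4 kN/m (0→w₀ over full span):
  θ_2 = -w₀(2x(L-x)(L-2x)(x+2L)+x²(L-x)²)/(120LEI) = -4·(2·(24/5)·(6-(24/5))·(6-2·(24/5))·((24/5)+2·6)+(24/5)²·(6-(24/5))²)/(120·6·1000) = 288/78125 rad
Superposition: θ = Σ θ_i = 2043/78125 rad ≈ 0.026150 rad

θ(24/5) = 2043/78125 rad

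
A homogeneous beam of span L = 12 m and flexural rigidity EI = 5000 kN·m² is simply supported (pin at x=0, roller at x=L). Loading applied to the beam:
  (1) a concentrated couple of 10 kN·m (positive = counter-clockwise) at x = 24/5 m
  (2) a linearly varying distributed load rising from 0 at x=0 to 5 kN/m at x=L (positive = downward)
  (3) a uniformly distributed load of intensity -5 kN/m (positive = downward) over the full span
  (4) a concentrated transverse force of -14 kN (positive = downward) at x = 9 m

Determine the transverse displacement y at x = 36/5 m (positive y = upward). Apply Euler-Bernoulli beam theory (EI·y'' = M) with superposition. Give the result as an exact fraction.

Load 1 — applied couple M₀=10 kN·m at a=24/5 m (b=L-a=36/5):
  y_1 = (M₀x³/(6L)-M₀(x-a)²/2+C₁x)/EI  [x>a] with C₁=M₀(3b²-L²)/(6L)=8/5 = (10·(36/5)³/(6·12)-10·((36/5)-(24/5))²/2+(8/5)·(36/5))/5000 = 108/15625 m
Load 2 — triangular load w₀=5 kN/m (0→w₀ over full span):
  y_2 = -w₀x(7L⁴-10L²x²+3x⁴)/(360LEI) = -5·(36/5)·(7·12⁴-10·12²·(36/5)²+3·(36/5)⁴)/(360·12·5000) = -255744/1953125 m
Load 3 — uniform load w=-5 kN/m over full span:
  y_3 = -wx(L³-2Lx²+x³)/(24EI) = -(-5)·(36/5)·(12³-2·12·(36/5)²+(36/5)³)/(24·5000) = 20088/78125 m
Load 4 — point force P=-14 kN at a=9 m (b=L-a=3):
  y_4 = -Pbx(L²-b²-x²)/(6LEI)  [x≤a] = -(-14)·3·(36/5)·(12²-3²-(36/5)²)/(6·12·5000) = 43659/625000 m
Superposition: y = Σ y_i = 3171123/15625000 m ≈ 0.202952 m

y(36/5) = 3171123/15625000 m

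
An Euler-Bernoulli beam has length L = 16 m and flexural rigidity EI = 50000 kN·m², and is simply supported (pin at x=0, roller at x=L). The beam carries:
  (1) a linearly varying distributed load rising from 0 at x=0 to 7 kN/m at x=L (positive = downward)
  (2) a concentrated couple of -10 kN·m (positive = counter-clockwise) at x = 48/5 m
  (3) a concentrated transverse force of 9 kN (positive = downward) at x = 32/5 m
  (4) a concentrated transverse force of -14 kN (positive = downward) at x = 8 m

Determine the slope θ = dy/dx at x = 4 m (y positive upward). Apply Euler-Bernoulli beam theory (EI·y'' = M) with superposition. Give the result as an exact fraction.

Load 1 — triangular load w₀=7 kN/m (0→w₀ over full span):
  θ_1 = -w₀(7L⁴-30L²x²+15x⁴)/(360LEI) = -7·(7·16⁴-30·16²·4²+15·4⁴)/(360·16·50000) = -9289/1125000 rad
Load 2 — applied couple M₀=-10 kN·m at a=48/5 m (b=L-a=32/5):
  θ_2 = (M₀x²/(2L)+C₁)/EI  [x≤a] with C₁=M₀(3b²-L²)/(6L)=208/15 = ((-10)·4²/(2·16)+(208/15))/50000 = 133/750000 rad
Load 3 — point force P=9 kN at a=32/5 m (b=L-a=48/5):
  θ_3 = -Pb(L²-b²-3x²)/(6LEI)  [x≤a] = -9·(48/5)·(16²-(48/5)²-3·4²)/(6·16·50000) = -1629/781250 rad
Load 4 — point force P=-14 kN at a=8 m (b=L-a=8):
  θ_4 = -Pb(L²-b²-3x²)/(6LEI)  [x≤a] = -(-14)·8·(16²-8²-3·4²)/(6·16·50000) = 21/6250 rad
Superposition: θ = Σ θ_i = -382763/56250000 rad ≈ -0.006805 rad

θ(4) = -382763/56250000 rad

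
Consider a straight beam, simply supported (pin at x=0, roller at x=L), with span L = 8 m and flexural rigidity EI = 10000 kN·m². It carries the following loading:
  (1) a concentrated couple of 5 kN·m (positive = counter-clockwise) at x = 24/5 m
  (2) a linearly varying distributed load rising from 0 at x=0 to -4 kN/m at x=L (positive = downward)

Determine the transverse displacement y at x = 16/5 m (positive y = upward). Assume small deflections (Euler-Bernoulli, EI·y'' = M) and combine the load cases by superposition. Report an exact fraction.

y(16/5) = 269596/29296875 m

Load 1 — applied couple M₀=5 kN·m at a=24/5 m (b=L-a=16/5):
  y_1 = (M₀x³/(6L)+C₁x)/EI  [x≤a] with C₁=M₀(3b²-L²)/(6L)=-52/15 = (5·(16/5)³/(6·8)+(-52/15)·(16/5))/10000 = -12/15625 m
Load 2 — triangular load w₀=-4 kN/m (0→w₀ over full span):
  y_2 = -w₀x(7L⁴-10L²x²+3x⁴)/(360LEI) = -(-4)·(16/5)·(7·8⁴-10·8²·(16/5)²+3·(16/5)⁴)/(360·8·10000) = 292096/29296875 m
Superposition: y = Σ y_i = 269596/29296875 m ≈ 0.009202 m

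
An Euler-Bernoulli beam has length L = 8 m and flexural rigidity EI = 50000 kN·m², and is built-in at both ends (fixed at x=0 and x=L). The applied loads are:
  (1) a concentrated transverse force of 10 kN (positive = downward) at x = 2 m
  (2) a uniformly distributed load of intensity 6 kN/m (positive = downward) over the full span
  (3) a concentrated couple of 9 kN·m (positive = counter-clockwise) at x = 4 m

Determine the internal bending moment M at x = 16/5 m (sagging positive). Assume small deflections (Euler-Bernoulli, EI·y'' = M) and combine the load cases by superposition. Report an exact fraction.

M(16/5) = 1049/50 kN·m

Load 1 — point force P=10 kN at a=2 m (b=L-a=6):
  M_1 = Pa²(a+3b)(L-x)/L³ - Pa²b/L²  [x>a] = 10·2²·(2+3·6)·(8-(16/5))/8³ - 10·2²·6/8² = 15/4 kN·m
Load 2 — uniform load w=6 kN/m over full span:
  M_2 = wLx/2 - wL²/12 - wx²/2 = 6·8·(16/5)/2 - 6·8²/12 - 6·(16/5)²/2 = 352/25 kN·m
Load 3 — applied couple M₀=9 kN·m at a=4 m (b=L-a=4):
  M_3 = R_Ax - M_A  [x≤a] with R_A=27/16, M_A=9/4 = (27/16)·(16/5) - (9/4) = 63/20 kN·m
Superposition: M = Σ M_i = 1049/50 kN·m ≈ 20.980000 kN·m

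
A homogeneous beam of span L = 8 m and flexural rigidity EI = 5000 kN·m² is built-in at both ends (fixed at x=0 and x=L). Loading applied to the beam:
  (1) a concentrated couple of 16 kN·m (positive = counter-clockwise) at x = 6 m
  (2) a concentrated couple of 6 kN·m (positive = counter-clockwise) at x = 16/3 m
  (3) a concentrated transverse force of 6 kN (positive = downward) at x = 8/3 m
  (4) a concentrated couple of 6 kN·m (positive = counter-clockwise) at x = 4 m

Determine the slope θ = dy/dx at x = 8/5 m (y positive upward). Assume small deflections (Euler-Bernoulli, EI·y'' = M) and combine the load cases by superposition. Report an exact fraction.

θ(8/5) = -77/28125 rad

Load 1 — applied couple M₀=16 kN·m at a=6 m (b=L-a=2):
  θ_1 = (R_Ax²/2 - M_Ax)/EI  [x≤a] with R_A=9/4, M_A=5 = ((9/4)·(8/5)²/2 - 5·(8/5))/5000 = -16/15625 rad
Load 2 — applied couple M₀=6 kN·m at a=16/3 m (b=L-a=8/3):
  θ_2 = (R_Ax²/2 - M_Ax)/EI  [x≤a] with R_A=1, M_A=2 = (1·(8/5)²/2 - 2·(8/5))/5000 = -6/15625 rad
Load 3 — point force P=6 kN at a=8/3 m (b=L-a=16/3):
  θ_3 = -Pb²x(2aL-(3a+b)x)/(2L³EI)  [x≤a] = -6·(16/3)²·(8/5)·(2·(8/3)·8-(3·(8/3)+(16/3))·(8/5))/(2·8³·5000) = -32/28125 rad
Load 4 — applied couple M₀=6 kN·m at a=4 m (b=L-a=4):
  θ_4 = (R_Ax²/2 - M_Ax)/EI  [x≤a] with R_A=9/8, M_A=3/2 = ((9/8)·(8/5)²/2 - (3/2)·(8/5))/5000 = -3/15625 rad
Superposition: θ = Σ θ_i = -77/28125 rad ≈ -0.002738 rad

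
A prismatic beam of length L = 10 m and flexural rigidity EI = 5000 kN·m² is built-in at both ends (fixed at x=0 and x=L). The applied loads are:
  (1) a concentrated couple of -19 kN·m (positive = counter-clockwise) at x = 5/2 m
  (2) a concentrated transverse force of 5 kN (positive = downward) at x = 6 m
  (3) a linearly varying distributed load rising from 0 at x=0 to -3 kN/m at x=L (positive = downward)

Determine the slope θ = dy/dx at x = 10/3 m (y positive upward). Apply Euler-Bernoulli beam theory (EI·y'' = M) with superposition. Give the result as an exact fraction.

Load 1 — applied couple M₀=-19 kN·m at a=5/2 m (b=L-a=15/2):
  θ_1 = (R_Ax²/2 - M_Ax - M₀(x-a))/EI  [x>a] with R_A=-171/80, M_A=57/16 = ((-171/80)·(10/3)²/2 - (57/16)·(10/3) - (-19)·((10/3)-(5/2)))/5000 = -19/12000 rad
Load 2 — point force P=5 kN at a=6 m (b=L-a=4):
  θ_2 = -Pb²x(2aL-(3a+b)x)/(2L³EI)  [x≤a] = -5·4²·(10/3)·(2·6·10-(3·6+4)·(10/3))/(2·10³·5000) = -7/5625 rad
Load 3 — triangular load w₀=-3 kN/m (0→w₀ over full span):
  θ_3 = -w₀(2x(L-x)(L-2x)(x+2L)+x²(L-x)²)/(120LEI) = -(-3)·(2·(10/3)·(10-(10/3))·(10-2·(10/3))·((10/3)+2·10)+(10/3)²·(10-(10/3))²)/(120·10·5000) = 4/2025 rad
Superposition: θ = Σ θ_i = -1381/1620000 rad ≈ -0.000852 rad

θ(10/3) = -1381/1620000 rad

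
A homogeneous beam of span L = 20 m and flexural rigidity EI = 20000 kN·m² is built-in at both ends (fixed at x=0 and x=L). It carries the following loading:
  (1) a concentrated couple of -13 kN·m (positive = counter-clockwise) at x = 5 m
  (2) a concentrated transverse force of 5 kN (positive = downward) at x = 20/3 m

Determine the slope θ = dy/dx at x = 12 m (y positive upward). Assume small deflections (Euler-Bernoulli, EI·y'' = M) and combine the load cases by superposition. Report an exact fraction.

θ(12) = 2419/1800000 rad

Load 1 — applied couple M₀=-13 kN·m at a=5 m (b=L-a=15):
  θ_1 = (R_Ax²/2 - M_Ax - M₀(x-a))/EI  [x>a] with R_A=-117/160, M_A=39/16 = ((-117/160)·12²/2 - (39/16)·12 - (-13)·(12-5))/20000 = 91/200000 rad
Load 2 — point force P=5 kN at a=20/3 m (b=L-a=40/3):
  θ_2 = Pa²(L-x)(2bL-(3b+a)(L-x))/(2L³EI)  [x>a] = 5·(20/3)²·(20-12)·(2·(40/3)·20-(3·(40/3)+(20/3))·(20-12))/(2·20³·20000) = 1/1125 rad
Superposition: θ = Σ θ_i = 2419/1800000 rad ≈ 0.001344 rad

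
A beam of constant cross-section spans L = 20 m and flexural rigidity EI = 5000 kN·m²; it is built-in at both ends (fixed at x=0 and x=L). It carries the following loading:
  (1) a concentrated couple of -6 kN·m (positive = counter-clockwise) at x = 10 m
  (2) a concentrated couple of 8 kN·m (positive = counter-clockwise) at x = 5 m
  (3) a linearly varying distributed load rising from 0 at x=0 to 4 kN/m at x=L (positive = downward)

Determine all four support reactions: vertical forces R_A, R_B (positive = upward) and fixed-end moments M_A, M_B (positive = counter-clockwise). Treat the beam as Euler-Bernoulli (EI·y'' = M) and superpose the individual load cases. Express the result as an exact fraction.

R_A = 12 kN, M_A = 151/3 kN·m, R_B = 28 kN, M_B = -79 kN·m

Load 1 — applied couple M₀=-6 kN·m at a=10 m (b=L-a=10):
  R_A = 6M₀ab/L³ = 6·(-6)·10·10/20³ = -9/20 kN
  M_A = M₀b(2a-b)/L² = (-6)·10·(2·10-10)/20² = -3/2 kN·m
  R_B = -6M₀ab/L³ = -6·(-6)·10·10/20³ = 9/20 kN
  M_B = M₀a(2b-a)/L² = (-6)·10·(2·10-10)/20² = -3/2 kN·m
Load 2 — applied couple M₀=8 kN·m at a=5 m (b=L-a=15):
  R_A = 6M₀ab/L³ = 6·8·5·15/20³ = 9/20 kN
  M_A = M₀b(2a-b)/L² = 8·15·(2·5-15)/20² = -3/2 kN·m
  R_B = -6M₀ab/L³ = -6·8·5·15/20³ = -9/20 kN
  M_B = M₀a(2b-a)/L² = 8·5·(2·15-5)/20² = 5/2 kN·m
Load 3 — triangular load w₀=4 kN/m (0→w₀ over full span):
  R_A = 3w₀L/20 = 3·4·20/20 = 12 kN
  M_A = w₀L²/30 = 4·20²/30 = 160/3 kN·m
  R_B = 7w₀L/20 = 7·4·20/20 = 28 kN
  M_B = -w₀L²/20 = -4·20²/20 = -80 kN·m
Superposition: R_A = 12 kN, M_A = 151/3 kN·m, R_B = 28 kN, M_B = -79 kN·m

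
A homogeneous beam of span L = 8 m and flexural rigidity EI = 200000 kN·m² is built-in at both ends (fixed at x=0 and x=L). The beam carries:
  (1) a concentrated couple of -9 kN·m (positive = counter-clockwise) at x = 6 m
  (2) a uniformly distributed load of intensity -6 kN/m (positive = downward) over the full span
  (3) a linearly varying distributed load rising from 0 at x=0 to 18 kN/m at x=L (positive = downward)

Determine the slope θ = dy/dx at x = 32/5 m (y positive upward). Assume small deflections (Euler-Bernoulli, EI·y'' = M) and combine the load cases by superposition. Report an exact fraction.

Load 1 — applied couple M₀=-9 kN·m at a=6 m (b=L-a=2):
  θ_1 = (R_Ax²/2 - M_Ax - M₀(x-a))/EI  [x>a] with R_A=-81/64, M_A=-45/16 = ((-81/64)·(32/5)²/2 - (-45/16)·(32/5) - (-9)·((32/5)-6))/200000 = -27/1250000 rad
Load 2 — uniform load w=-6 kN/m over full span:
  θ_2 = -wx(L-x)(L-2x)/(12EI) = -(-6)·(32/5)·(8-(32/5))·(8-2·(32/5))/(12·200000) = -48/390625 rad
Load 3 — triangular load w₀=18 kN/m (0→w₀ over full span):
  θ_3 = -w₀(2x(L-x)(L-2x)(x+2L)+x²(L-x)²)/(120LEI) = -18·(2·(32/5)·(8-(32/5))·(8-2·(32/5))·((32/5)+2·8)+(32/5)²·(8-(32/5))²)/(120·8·200000) = 384/1953125 rad
Superposition: θ = Σ θ_i = 1629/31250000 rad ≈ 0.000052 rad

θ(32/5) = 1629/31250000 rad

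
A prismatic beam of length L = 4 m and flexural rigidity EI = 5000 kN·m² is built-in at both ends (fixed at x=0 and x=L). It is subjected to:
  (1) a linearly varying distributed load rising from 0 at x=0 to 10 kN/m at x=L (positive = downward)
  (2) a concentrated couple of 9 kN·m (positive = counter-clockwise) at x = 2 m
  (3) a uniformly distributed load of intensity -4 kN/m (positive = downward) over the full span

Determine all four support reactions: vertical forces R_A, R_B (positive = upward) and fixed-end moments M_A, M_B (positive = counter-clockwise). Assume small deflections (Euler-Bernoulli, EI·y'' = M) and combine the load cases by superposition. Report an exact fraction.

Load 1 — triangular load w₀=10 kN/m (0→w₀ over full span):
  R_A = 3w₀L/20 = 3·10·4/20 = 6 kN
  M_A = w₀L²/30 = 10·4²/30 = 16/3 kN·m
  R_B = 7w₀L/20 = 7·10·4/20 = 14 kN
  M_B = -w₀L²/20 = -10·4²/20 = -8 kN·m
Load 2 — applied couple M₀=9 kN·m at a=2 m (b=L-a=2):
  R_A = 6M₀ab/L³ = 6·9·2·2/4³ = 27/8 kN
  M_A = M₀b(2a-b)/L² = 9·2·(2·2-2)/4² = 9/4 kN·m
  R_B = -6M₀ab/L³ = -6·9·2·2/4³ = -27/8 kN
  M_B = M₀a(2b-a)/L² = 9·2·(2·2-2)/4² = 9/4 kN·m
Load 3 — uniform load w=-4 kN/m over full span:
  R_A = wL/2 = (-4)·4/2 = -8 kN
  M_A = wL²/12 = (-4)·4²/12 = -16/3 kN·m
  R_B = wL/2 = (-4)·4/2 = -8 kN
  M_B = -wL²/12 = -(-4)·4²/12 = 16/3 kN·m
Superposition: R_A = 11/8 kN, M_A = 9/4 kN·m, R_B = 21/8 kN, M_B = -5/12 kN·m

R_A = 11/8 kN, M_A = 9/4 kN·m, R_B = 21/8 kN, M_B = -5/12 kN·m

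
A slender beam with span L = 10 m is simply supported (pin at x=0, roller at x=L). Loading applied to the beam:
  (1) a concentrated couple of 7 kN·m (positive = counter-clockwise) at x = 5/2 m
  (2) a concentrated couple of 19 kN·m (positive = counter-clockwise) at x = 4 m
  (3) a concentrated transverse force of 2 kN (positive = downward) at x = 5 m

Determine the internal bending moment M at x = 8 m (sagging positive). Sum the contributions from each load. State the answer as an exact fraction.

Load 1 — applied couple M₀=7 kN·m at a=5/2 m (b=L-a=15/2):
  M_1 = M₀x/L - M₀  [x>a] = 7·8/10 - 7 = -7/5 kN·m
Load 2 — applied couple M₀=19 kN·m at a=4 m (b=L-a=6):
  M_2 = M₀x/L - M₀  [x>a] = 19·8/10 - 19 = -19/5 kN·m
Load 3 — point force P=2 kN at a=5 m (b=L-a=5):
  M_3 = Pa(L-x)/L  [x>a] = 2·5·(10-8)/10 = 2 kN·m
Superposition: M = Σ M_i = -16/5 kN·m ≈ -3.200000 kN·m

M(8) = -16/5 kN·m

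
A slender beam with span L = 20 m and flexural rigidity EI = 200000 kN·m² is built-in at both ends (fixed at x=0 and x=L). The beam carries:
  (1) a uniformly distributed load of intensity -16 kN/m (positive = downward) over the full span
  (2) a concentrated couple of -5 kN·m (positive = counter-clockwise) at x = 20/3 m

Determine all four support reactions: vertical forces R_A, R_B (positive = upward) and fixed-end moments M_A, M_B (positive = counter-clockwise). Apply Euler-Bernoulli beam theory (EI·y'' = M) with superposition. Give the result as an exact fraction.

Load 1 — uniform load w=-16 kN/m over full span:
  R_A = wL/2 = (-16)·20/2 = -160 kN
  M_A = wL²/12 = (-16)·20²/12 = -1600/3 kN·m
  R_B = wL/2 = (-16)·20/2 = -160 kN
  M_B = -wL²/12 = -(-16)·20²/12 = 1600/3 kN·m
Load 2 — applied couple M₀=-5 kN·m at a=20/3 m (b=L-a=40/3):
  R_A = 6M₀ab/L³ = 6·(-5)·(20/3)·(40/3)/20³ = -1/3 kN
  M_A = M₀b(2a-b)/L² = (-5)·(40/3)·(2·(20/3)-(40/3))/20² = 0 kN·m
  R_B = -6M₀ab/L³ = -6·(-5)·(20/3)·(40/3)/20³ = 1/3 kN
  M_B = M₀a(2b-a)/L² = (-5)·(20/3)·(2·(40/3)-(20/3))/20² = -5/3 kN·m
Superposition: R_A = -481/3 kN, M_A = -1600/3 kN·m, R_B = -479/3 kN, M_B = 1595/3 kN·m

R_A = -481/3 kN, M_A = -1600/3 kN·m, R_B = -479/3 kN, M_B = 1595/3 kN·m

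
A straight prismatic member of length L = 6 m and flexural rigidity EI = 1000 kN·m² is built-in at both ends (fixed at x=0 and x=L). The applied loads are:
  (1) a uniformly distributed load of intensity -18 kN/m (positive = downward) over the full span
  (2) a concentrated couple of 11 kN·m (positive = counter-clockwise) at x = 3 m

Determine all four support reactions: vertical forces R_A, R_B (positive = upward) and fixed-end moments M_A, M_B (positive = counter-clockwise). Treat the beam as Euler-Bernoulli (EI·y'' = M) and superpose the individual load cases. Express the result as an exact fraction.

R_A = -205/4 kN, M_A = -205/4 kN·m, R_B = -227/4 kN, M_B = 227/4 kN·m

Load 1 — uniform load w=-18 kN/m over full span:
  R_A = wL/2 = (-18)·6/2 = -54 kN
  M_A = wL²/12 = (-18)·6²/12 = -54 kN·m
  R_B = wL/2 = (-18)·6/2 = -54 kN
  M_B = -wL²/12 = -(-18)·6²/12 = 54 kN·m
Load 2 — applied couple M₀=11 kN·m at a=3 m (b=L-a=3):
  R_A = 6M₀ab/L³ = 6·11·3·3/6³ = 11/4 kN
  M_A = M₀b(2a-b)/L² = 11·3·(2·3-3)/6² = 11/4 kN·m
  R_B = -6M₀ab/L³ = -6·11·3·3/6³ = -11/4 kN
  M_B = M₀a(2b-a)/L² = 11·3·(2·3-3)/6² = 11/4 kN·m
Superposition: R_A = -205/4 kN, M_A = -205/4 kN·m, R_B = -227/4 kN, M_B = 227/4 kN·m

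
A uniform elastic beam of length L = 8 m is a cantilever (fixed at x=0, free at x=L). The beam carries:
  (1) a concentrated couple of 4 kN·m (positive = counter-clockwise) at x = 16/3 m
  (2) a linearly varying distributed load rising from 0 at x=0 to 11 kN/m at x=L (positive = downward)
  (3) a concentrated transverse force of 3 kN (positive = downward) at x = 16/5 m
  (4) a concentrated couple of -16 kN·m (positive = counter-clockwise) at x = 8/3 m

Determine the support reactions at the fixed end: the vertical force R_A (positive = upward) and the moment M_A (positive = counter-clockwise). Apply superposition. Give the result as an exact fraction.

Load 1 — applied couple M₀=4 kN·m at a=16/3 m (b=L-a=8/3):
  R_A = 0 kN
  M_A = -M₀ = -4 kN·m
Load 2 — triangular load w₀=11 kN/m (0→w₀ over full span):
  R_A = w₀L/2 = 11·8/2 = 44 kN
  M_A = w₀L²/3 = 11·8²/3 = 704/3 kN·m
Load 3 — point force P=3 kN at a=16/5 m (b=L-a=24/5):
  R_A = P = 3 kN
  M_A = Pa = 3·(16/5) = 48/5 kN·m
Load 4 — applied couple M₀=-16 kN·m at a=8/3 m (b=L-a=16/3):
  R_A = 0 kN
  M_A = -M₀ = -(-16) = 16 kN·m
Superposition: R_A = 47 kN, M_A = 3844/15 kN·m

R_A = 47 kN, M_A = 3844/15 kN·m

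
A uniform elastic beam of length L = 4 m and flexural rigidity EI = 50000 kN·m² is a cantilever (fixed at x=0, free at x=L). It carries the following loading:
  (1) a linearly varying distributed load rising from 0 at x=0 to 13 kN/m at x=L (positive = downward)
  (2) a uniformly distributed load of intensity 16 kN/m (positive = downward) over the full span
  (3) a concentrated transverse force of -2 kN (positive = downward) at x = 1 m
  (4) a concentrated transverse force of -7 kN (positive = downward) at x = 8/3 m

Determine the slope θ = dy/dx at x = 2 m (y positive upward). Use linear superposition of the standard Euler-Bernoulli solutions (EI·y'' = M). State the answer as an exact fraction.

θ(2) = -1283/300000 rad

Load 1 — triangular load w₀=13 kN/m (0→w₀ over full span):
  θ_1 = (w₀Lx²/4-w₀L²x/3-w₀x⁴/(24L))/EI = (13·4·2²/4-13·4²·2/3-13·2⁴/(24·4))/50000 = -533/300000 rad
Load 2 — uniform load w=16 kN/m over full span:
  θ_2 = -wx(x²-3Lx+3L²)/(6EI) = -16·2·(2²-3·4·2+3·4²)/(6·50000) = -28/9375 rad
Load 3 — point force P=-2 kN at a=1 m (b=L-a=3):
  θ_3 = -Pa²/(2EI)  [x>a] = -(-2)·1²/(2·50000) = 1/50000 rad
Load 4 — point force P=-7 kN at a=8/3 m (b=L-a=4/3):
  θ_4 = -Px(2a-x)/(2EI)  [x≤a] = -(-7)·2·(2·(8/3)-2)/(2·50000) = 7/15000 rad
Superposition: θ = Σ θ_i = -1283/300000 rad ≈ -0.004277 rad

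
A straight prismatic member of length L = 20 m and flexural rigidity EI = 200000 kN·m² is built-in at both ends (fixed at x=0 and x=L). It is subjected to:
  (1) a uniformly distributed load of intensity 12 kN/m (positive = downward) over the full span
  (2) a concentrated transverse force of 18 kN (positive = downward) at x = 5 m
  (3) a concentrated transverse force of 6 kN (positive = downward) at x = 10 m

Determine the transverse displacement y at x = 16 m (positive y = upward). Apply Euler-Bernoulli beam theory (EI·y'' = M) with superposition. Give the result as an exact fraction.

Load 1 — uniform load w=12 kN/m over full span:
  y_1 = -wx²(L-x)²/(24EI) = -12·16²·(20-16)²/(24·200000) = -32/3125 m
Load 2 — point force P=18 kN at a=5 m (b=L-a=15):
  y_2 = -Pa²(L-x)²(3bL-(3b+a)(L-x))/(6L³EI)  [x>a] = -18·5²·(20-16)²·(3·15·20-(3·15+5)·(20-16))/(6·20³·200000) = -21/40000 m
Load 3 — point force P=6 kN at a=10 m (b=L-a=10):
  y_3 = -Pa²(L-x)²(3bL-(3b+a)(L-x))/(6L³EI)  [x>a] = -6·10²·(20-16)²·(3·10·20-(3·10+10)·(20-16))/(6·20³·200000) = -11/25000 m
Superposition: y = Σ y_i = -2241/200000 m ≈ -0.011205 m

y(16) = -2241/200000 m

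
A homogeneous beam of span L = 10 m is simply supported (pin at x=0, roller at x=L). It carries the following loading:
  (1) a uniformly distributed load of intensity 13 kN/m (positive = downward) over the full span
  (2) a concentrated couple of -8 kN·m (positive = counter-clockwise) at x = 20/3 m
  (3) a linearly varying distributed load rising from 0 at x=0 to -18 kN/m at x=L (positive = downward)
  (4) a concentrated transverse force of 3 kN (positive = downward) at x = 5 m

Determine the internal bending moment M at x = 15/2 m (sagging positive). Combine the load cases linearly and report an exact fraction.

M(15/2) = 467/16 kN·m

Load 1 — uniform load w=13 kN/m over full span:
  M_1 = wx(L-x)/2 = 13·(15/2)·(10-(15/2))/2 = 975/8 kN·m
Load 2 — applied couple M₀=-8 kN·m at a=20/3 m (b=L-a=10/3):
  M_2 = M₀x/L - M₀  [x>a] = (-8)·(15/2)/10 - (-8) = 2 kN·m
Load 3 — triangular load w₀=-18 kN/m (0→w₀ over full span):
  M_3 = w₀Lx/6 - w₀x³/(6L) = (-18)·10·(15/2)/6 - (-18)·(15/2)³/(6·10) = -1575/16 kN·m
Load 4 — point force P=3 kN at a=5 m (b=L-a=5):
  M_4 = Pa(L-x)/L  [x>a] = 3·5·(10-(15/2))/10 = 15/4 kN·m
Superposition: M = Σ M_i = 467/16 kN·m ≈ 29.187500 kN·m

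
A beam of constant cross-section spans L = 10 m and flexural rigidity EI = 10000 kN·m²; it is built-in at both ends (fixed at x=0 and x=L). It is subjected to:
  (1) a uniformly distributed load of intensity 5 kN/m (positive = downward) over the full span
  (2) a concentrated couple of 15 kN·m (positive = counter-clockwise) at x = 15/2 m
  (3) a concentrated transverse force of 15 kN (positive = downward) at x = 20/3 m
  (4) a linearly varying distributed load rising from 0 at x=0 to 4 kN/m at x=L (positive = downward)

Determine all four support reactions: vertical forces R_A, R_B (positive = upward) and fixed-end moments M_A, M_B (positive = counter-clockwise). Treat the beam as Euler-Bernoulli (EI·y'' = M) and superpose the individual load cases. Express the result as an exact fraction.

R_A = 5267/144 kN, M_A = 10195/144 kN·m, R_B = 6973/144 kN, M_B = -12485/144 kN·m

Load 1 — uniform load w=5 kN/m over full span:
  R_A = wL/2 = 5·10/2 = 25 kN
  M_A = wL²/12 = 5·10²/12 = 125/3 kN·m
  R_B = wL/2 = 5·10/2 = 25 kN
  M_B = -wL²/12 = -5·10²/12 = -125/3 kN·m
Load 2 — applied couple M₀=15 kN·m at a=15/2 m (b=L-a=5/2):
  R_A = 6M₀ab/L³ = 6·15·(15/2)·(5/2)/10³ = 27/16 kN
  M_A = M₀b(2a-b)/L² = 15·(5/2)·(2·(15/2)-(5/2))/10² = 75/16 kN·m
  R_B = -6M₀ab/L³ = -6·15·(15/2)·(5/2)/10³ = -27/16 kN
  M_B = M₀a(2b-a)/L² = 15·(15/2)·(2·(5/2)-(15/2))/10² = -45/16 kN·m
Load 3 — point force P=15 kN at a=20/3 m (b=L-a=10/3):
  R_A = Pb²(3a+b)/L³ = 15·(10/3)²·(3·(20/3)+(10/3))/10³ = 35/9 kN
  M_A = Pab²/L² = 15·(20/3)·(10/3)²/10² = 100/9 kN·m
  R_B = Pa²(a+3b)/L³ = 15·(20/3)²·((20/3)+3·(10/3))/10³ = 100/9 kN
  M_B = -Pa²b/L² = -15·(20/3)²·(10/3)/10² = -200/9 kN·m
Load 4 — triangular load w₀=4 kN/m (0→w₀ over full span):
  R_A = 3w₀L/20 = 3·4·10/20 = 6 kN
  M_A = w₀L²/30 = 4·10²/30 = 40/3 kN·m
  R_B = 7w₀L/20 = 7·4·10/20 = 14 kN
  M_B = -w₀L²/20 = -4·10²/20 = -20 kN·m
Superposition: R_A = 5267/144 kN, M_A = 10195/144 kN·m, R_B = 6973/144 kN, M_B = -12485/144 kN·m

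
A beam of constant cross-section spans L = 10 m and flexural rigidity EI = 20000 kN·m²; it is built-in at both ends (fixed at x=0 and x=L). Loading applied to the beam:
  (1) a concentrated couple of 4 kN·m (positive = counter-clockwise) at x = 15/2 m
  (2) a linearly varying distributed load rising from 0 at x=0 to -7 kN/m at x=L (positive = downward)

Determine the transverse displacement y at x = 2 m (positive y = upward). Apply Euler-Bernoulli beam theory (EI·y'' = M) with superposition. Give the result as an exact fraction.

y(2) = 4643/3000000 m

Load 1 — applied couple M₀=4 kN·m at a=15/2 m (b=L-a=5/2):
  y_1 = (R_Ax³/6 - M_Ax²/2)/EI  [x≤a] with R_A=9/20, M_A=5/4 = ((9/20)·2³/6 - (5/4)·2²/2)/20000 = -19/200000 m
Load 2 — triangular load w₀=-7 kN/m (0→w₀ over full span):
  y_2 = -w₀x²(L-x)²(x+2L)/(120LEI) = -(-7)·2²·(10-2)²·(2+2·10)/(120·10·20000) = 77/46875 m
Superposition: y = Σ y_i = 4643/3000000 m ≈ 0.001548 m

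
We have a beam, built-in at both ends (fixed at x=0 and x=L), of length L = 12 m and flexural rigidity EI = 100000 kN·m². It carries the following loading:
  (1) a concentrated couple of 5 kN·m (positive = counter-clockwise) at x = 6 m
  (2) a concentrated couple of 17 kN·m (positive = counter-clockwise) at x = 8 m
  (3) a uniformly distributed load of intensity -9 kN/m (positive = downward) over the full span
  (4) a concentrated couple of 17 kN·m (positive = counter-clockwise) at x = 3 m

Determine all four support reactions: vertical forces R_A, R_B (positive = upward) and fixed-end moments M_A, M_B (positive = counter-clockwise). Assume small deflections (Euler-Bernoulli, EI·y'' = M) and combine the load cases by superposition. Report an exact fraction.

R_A = -14369/288 kN, M_A = -5005/48 kN·m, R_B = -16735/288 kN, M_B = 1833/16 kN·m

Load 1 — applied couple M₀=5 kN·m at a=6 m (b=L-a=6):
  R_A = 6M₀ab/L³ = 6·5·6·6/12³ = 5/8 kN
  M_A = M₀b(2a-b)/L² = 5·6·(2·6-6)/12² = 5/4 kN·m
  R_B = -6M₀ab/L³ = -6·5·6·6/12³ = -5/8 kN
  M_B = M₀a(2b-a)/L² = 5·6·(2·6-6)/12² = 5/4 kN·m
Load 2 — applied couple M₀=17 kN·m at a=8 m (b=L-a=4):
  R_A = 6M₀ab/L³ = 6·17·8·4/12³ = 17/9 kN
  M_A = M₀b(2a-b)/L² = 17·4·(2·8-4)/12² = 17/3 kN·m
  R_B = -6M₀ab/L³ = -6·17·8·4/12³ = -17/9 kN
  M_B = M₀a(2b-a)/L² = 17·8·(2·4-8)/12² = 0 kN·m
Load 3 — uniform load w=-9 kN/m over full span:
  R_A = wL/2 = (-9)·12/2 = -54 kN
  M_A = wL²/12 = (-9)·12²/12 = -108 kN·m
  R_B = wL/2 = (-9)·12/2 = -54 kN
  M_B = -wL²/12 = -(-9)·12²/12 = 108 kN·m
Load 4 — applied couple M₀=17 kN·m at a=3 m (b=L-a=9):
  R_A = 6M₀ab/L³ = 6·17·3·9/12³ = 51/32 kN
  M_A = M₀b(2a-b)/L² = 17·9·(2·3-9)/12² = -51/16 kN·m
  R_B = -6M₀ab/L³ = -6·17·3·9/12³ = -51/32 kN
  M_B = M₀a(2b-a)/L² = 17·3·(2·9-3)/12² = 85/16 kN·m
Superposition: R_A = -14369/288 kN, M_A = -5005/48 kN·m, R_B = -16735/288 kN, M_B = 1833/16 kN·m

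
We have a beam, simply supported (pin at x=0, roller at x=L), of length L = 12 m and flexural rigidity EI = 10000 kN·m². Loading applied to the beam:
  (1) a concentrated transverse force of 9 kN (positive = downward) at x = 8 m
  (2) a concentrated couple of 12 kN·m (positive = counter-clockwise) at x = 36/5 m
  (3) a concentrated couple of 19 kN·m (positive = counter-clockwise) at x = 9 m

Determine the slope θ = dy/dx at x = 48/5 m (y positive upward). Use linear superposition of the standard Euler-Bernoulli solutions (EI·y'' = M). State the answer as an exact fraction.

Load 1 — point force P=9 kN at a=8 m (b=L-a=4):
  θ_1 = -Pa(2L²-6Lx+3x²+a²)/(6LEI)  [x>a] = -9·8·(2·12²-6·12·(48/5)+3·(48/5)²+8²)/(6·12·10000) = 98/15625 rad
Load 2 — applied couple M₀=12 kN·m at a=36/5 m (b=L-a=24/5):
  θ_2 = (M₀x²/(2L)-M₀(x-a)+C₁)/EI  [x>a] with C₁=M₀(3b²-L²)/(6L)=-312/25 = (12·(48/5)²/(2·12)-12·((48/5)-(36/5))+(-312/25))/10000 = 3/6250 rad
Load 3 — applied couple M₀=19 kN·m at a=9 m (b=L-a=3):
  θ_3 = (M₀x²/(2L)-M₀(x-a)+C₁)/EI  [x>a] with C₁=M₀(3b²-L²)/(6L)=-247/8 = (19·(48/5)²/(2·12)-19·((48/5)-9)+(-247/8))/10000 = 6137/2000000 rad
Superposition: θ = Σ θ_i = 19641/2000000 rad ≈ 0.009820 rad

θ(48/5) = 19641/2000000 rad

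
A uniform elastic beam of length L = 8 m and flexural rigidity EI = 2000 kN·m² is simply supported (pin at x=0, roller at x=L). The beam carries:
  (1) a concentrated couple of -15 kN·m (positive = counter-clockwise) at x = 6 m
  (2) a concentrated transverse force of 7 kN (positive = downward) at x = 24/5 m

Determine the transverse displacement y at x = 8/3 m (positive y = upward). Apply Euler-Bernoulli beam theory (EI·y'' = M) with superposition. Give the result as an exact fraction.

y(8/3) = -104513/10125000 m

Load 1 — applied couple M₀=-15 kN·m at a=6 m (b=L-a=2):
  y_1 = (M₀x³/(6L)+C₁x)/EI  [x≤a] with C₁=M₀(3b²-L²)/(6L)=65/4 = ((-15)·(8/3)³/(6·8)+(65/4)·(8/3))/2000 = 101/5400 m
Load 2 — point force P=7 kN at a=24/5 m (b=L-a=16/5):
  y_2 = -Pbx(L²-b²-x²)/(6LEI)  [x≤a] = -7·(16/5)·(8/3)·(8²-(16/5)²-(8/3)²)/(6·8·2000) = -36736/1265625 m
Superposition: y = Σ y_i = -104513/10125000 m ≈ -0.010322 m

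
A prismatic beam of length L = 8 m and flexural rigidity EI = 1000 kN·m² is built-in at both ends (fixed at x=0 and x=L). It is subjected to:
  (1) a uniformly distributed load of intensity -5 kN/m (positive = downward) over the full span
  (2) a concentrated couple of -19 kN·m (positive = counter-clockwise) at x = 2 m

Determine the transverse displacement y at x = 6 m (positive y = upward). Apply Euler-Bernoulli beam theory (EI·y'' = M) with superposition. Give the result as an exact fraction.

Load 1 — uniform load w=-5 kN/m over full span:
  y_1 = -wx²(L-x)²/(24EI) = -(-5)·6²·(8-6)²/(24·1000) = 3/100 m
Load 2 — applied couple M₀=-19 kN·m at a=2 m (b=L-a=6):
  y_2 = (R_Ax³/6 - M_Ax²/2 - M₀(x-a)²/2)/EI  [x>a] with R_A=-171/64, M_A=57/16 = ((-171/64)·6³/6 - (57/16)·6²/2 - (-19)·(6-2)²/2)/1000 = -133/16000 m
Superposition: y = Σ y_i = 347/16000 m ≈ 0.021687 m

y(6) = 347/16000 m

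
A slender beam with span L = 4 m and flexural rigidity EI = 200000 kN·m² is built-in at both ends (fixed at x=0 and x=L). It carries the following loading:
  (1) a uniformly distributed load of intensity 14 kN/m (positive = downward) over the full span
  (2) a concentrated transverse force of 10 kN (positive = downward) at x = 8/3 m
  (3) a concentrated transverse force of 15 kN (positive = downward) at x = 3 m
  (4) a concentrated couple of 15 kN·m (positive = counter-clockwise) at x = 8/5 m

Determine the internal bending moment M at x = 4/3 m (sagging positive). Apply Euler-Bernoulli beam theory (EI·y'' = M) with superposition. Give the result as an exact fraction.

Load 1 — uniform load w=14 kN/m over full span:
  M_1 = wLx/2 - wL²/12 - wx²/2 = 14·4·(4/3)/2 - 14·4²/12 - 14·(4/3)²/2 = 56/9 kN·m
Load 2 — point force P=10 kN at a=8/3 m (b=L-a=4/3):
  M_2 = Pb²(3a+b)x/L³ - Pab²/L²  [x≤a] = 10·(4/3)²·(3·(8/3)+(4/3))·(4/3)/4³ - 10·(8/3)·(4/3)²/4² = 40/81 kN·m
Load 3 — point force P=15 kN at a=3 m (b=L-a=1):
  M_3 = Pb²(3a+b)x/L³ - Pab²/L²  [x≤a] = 15·1²·(3·3+1)·(4/3)/4³ - 15·3·1²/4² = 5/16 kN·m
Load 4 — applied couple M₀=15 kN·m at a=8/5 m (b=L-a=12/5):
  M_4 = R_Ax - M_A  [x≤a] with R_A=27/5, M_A=9/5 = (27/5)·(4/3) - (9/5) = 27/5 kN·m
Superposition: M = Σ M_i = 80537/6480 kN·m ≈ 12.428549 kN·m

M(4/3) = 80537/6480 kN·m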